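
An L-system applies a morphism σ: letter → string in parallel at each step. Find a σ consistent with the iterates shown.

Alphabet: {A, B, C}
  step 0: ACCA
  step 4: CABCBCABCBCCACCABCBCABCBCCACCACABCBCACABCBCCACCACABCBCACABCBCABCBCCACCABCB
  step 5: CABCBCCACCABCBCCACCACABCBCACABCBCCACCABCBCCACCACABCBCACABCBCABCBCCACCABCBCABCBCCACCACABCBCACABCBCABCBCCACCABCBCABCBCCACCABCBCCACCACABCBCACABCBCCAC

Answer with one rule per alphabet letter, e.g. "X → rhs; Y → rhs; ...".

A->BCB, B->C, C->CA

  step 4 ⇒ step 5: CABCBCABCBCCACCABCBCABCBCCACCACABCBCACABCBCCACCACABCBCACABCBCABCBCCACCABCB ⇒ CA·BCB·C·CA·C·CA·BCB·C·CA·C·CA·CA·BCB·CA·CA·BCB·C·CA·C·CA·BCB·C·CA·C·CA·CA·BCB·CA·CA·BCB·CA·BCB·C·CA·C·CA·BCB·CA·BCB·C·CA·C·CA·CA·BCB·CA·CA·BCB·CA·BCB·C·CA·C·CA·BCB·CA·BCB·C·CA·C·CA·BCB·C·CA·C·CA·CA·BCB·CA·CA·BCB·C·CA·C
    A ↦ BCB
    B ↦ C
    C ↦ CA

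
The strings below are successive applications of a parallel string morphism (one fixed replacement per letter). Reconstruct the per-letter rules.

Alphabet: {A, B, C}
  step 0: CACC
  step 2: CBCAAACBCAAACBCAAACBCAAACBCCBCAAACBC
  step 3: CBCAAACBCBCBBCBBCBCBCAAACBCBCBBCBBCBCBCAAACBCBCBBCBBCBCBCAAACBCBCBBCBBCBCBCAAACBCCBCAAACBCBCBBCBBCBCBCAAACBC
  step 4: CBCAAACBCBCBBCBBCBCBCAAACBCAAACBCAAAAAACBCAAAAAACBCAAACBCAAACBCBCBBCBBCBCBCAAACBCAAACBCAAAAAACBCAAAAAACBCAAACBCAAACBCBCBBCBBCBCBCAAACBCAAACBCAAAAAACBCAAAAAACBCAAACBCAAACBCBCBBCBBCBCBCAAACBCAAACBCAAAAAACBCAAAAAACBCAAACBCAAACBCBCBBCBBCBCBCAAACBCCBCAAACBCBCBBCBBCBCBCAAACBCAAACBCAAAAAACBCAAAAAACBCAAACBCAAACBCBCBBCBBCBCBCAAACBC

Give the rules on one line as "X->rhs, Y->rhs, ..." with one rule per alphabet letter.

  step 3 ⇒ step 4: CBCAAACBCBCBBCBBCBCBCAAACBCBCBBCBBCBCBCAAACBCBCBBCBBCBCBCAAACBCBCBBCBBCBCBCAAACBCCBCAAACBCBCBBCBBCBCBCAAACBC ⇒ CBC·AAA·CBC·BCB·BCB·BCB·CBC·AAA·CBC·AAA·CBC·AAA·AAA·CBC·AAA·AAA·CBC·AAA·CBC·AAA·CBC·BCB·BCB·BCB·CBC·AAA·CBC·AAA·CBC·AAA·AAA·CBC·AAA·AAA·CBC·AAA·CBC·AAA·CBC·BCB·BCB·BCB·CBC·AAA·CBC·AAA·CBC·AAA·AAA·CBC·AAA·AAA·CBC·AAA·CBC·AAA·CBC·BCB·BCB·BCB·CBC·AAA·CBC·AAA·CBC·AAA·AAA·CBC·AAA·AAA·CBC·AAA·CBC·AAA·CBC·BCB·BCB·BCB·CBC·AAA·CBC·CBC·AAA·CBC·BCB·BCB·BCB·CBC·AAA·CBC·AAA·CBC·AAA·AAA·CBC·AAA·AAA·CBC·AAA·CBC·AAA·CBC·BCB·BCB·BCB·CBC·AAA·CBC
    A ↦ BCB
    B ↦ AAA
    C ↦ CBC

A->BCB, B->AAA, C->CBC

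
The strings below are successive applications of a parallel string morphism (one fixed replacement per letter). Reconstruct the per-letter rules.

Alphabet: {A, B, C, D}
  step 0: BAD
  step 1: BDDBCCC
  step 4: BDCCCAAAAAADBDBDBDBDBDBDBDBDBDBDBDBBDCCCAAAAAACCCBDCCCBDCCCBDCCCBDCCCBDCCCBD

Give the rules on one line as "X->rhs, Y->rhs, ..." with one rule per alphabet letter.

  step 0 ⇒ step 1: BAD ⇒ BD·DB·CCC
    A ↦ DB
    B ↦ BD
    D ↦ CCC
    C ↦ AA  (constrained at step 1)

A->DB, B->BD, C->AA, D->CCC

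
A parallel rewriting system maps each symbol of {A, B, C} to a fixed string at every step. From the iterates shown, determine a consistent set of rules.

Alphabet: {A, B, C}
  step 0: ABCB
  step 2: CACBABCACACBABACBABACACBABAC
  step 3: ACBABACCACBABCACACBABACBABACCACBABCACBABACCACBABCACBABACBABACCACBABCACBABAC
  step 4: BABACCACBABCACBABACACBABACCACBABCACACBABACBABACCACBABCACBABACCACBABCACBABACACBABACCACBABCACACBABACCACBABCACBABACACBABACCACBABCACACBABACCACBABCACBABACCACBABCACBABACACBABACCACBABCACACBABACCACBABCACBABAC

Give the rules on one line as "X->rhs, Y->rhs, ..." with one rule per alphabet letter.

A->BAB, B->CAC, C->AC

  step 3 ⇒ step 4: ACBABACCACBABCACACBABACBABACCACBABCACBABACCACBABCACBABACBABACCACBABCACBABAC ⇒ BAB·AC·CAC·BAB·CAC·BAB·AC·AC·BAB·AC·CAC·BAB·CAC·AC·BAB·AC·BAB·AC·CAC·BAB·CAC·BAB·AC·CAC·BAB·CAC·BAB·AC·AC·BAB·AC·CAC·BAB·CAC·AC·BAB·AC·CAC·BAB·CAC·BAB·AC·AC·BAB·AC·CAC·BAB·CAC·AC·BAB·AC·CAC·BAB·CAC·BAB·AC·CAC·BAB·CAC·BAB·AC·AC·BAB·AC·CAC·BAB·CAC·AC·BAB·AC·CAC·BAB·CAC·BAB·AC
    A ↦ BAB
    B ↦ CAC
    C ↦ AC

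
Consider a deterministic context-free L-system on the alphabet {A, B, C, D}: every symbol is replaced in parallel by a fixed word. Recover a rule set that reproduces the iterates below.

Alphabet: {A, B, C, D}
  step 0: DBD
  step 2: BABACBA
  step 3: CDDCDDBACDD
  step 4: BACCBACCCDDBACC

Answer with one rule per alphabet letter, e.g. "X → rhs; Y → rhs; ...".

A->D, B->CD, C->BA, D->C

  step 3 ⇒ step 4: CDDCDDBACDD ⇒ BA·C·C·BA·C·C·CD·D·BA·C·C
    A ↦ D
    B ↦ CD
    C ↦ BA
    D ↦ C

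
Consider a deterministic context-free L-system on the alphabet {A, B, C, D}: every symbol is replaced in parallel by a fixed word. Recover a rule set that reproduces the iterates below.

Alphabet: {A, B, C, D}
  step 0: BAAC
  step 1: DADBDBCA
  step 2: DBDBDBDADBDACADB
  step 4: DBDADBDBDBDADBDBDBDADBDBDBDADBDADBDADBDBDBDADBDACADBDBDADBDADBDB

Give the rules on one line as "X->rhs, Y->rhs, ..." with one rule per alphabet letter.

  step 1 ⇒ step 2: DADBDBCA ⇒ DB·DB·DB·DA·DB·DA·CA·DB
    A ↦ DB
    B ↦ DA
    C ↦ CA
    D ↦ DB

A->DB, B->DA, C->CA, D->DB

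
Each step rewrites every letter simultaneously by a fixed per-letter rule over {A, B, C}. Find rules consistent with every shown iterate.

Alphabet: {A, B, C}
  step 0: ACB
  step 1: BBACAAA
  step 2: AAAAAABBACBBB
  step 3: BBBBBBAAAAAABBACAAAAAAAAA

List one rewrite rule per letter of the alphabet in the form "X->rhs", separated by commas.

  step 2 ⇒ step 3: AAAAAABBACBBB ⇒ B·B·B·B·B·B·AAA·AAA·B·BAC·AAA·AAA·AAA
    A ↦ B
    B ↦ AAA
    C ↦ BAC

A->B, B->AAA, C->BAC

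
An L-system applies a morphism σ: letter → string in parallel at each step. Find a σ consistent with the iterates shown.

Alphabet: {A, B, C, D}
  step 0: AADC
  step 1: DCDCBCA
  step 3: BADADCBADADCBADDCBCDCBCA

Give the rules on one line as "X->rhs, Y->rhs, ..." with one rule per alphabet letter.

  step 0 ⇒ step 1: AADC ⇒ DC·DC·BC·A
    A ↦ DC
    C ↦ A
    D ↦ BC
    B ↦ BAD  (constrained at step 1)

A->DC, B->BAD, C->A, D->BC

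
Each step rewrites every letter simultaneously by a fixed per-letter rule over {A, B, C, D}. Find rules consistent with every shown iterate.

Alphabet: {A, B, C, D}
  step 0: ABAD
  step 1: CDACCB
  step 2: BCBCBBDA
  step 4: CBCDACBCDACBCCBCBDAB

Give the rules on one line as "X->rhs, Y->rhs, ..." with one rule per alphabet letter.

A->C, B->DA, C->B, D->CB

  step 1 ⇒ step 2: CDACCB ⇒ B·CB·C·B·B·DA
    A ↦ C
    B ↦ DA
    C ↦ B
    D ↦ CB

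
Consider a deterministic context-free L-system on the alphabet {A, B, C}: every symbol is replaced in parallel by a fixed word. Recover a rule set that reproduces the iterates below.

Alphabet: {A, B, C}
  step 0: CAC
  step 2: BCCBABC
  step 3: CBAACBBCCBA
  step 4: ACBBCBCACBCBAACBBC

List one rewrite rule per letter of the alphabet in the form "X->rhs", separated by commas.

A->BC, B->CB, C->A

  step 3 ⇒ step 4: CBAACBBCCBA ⇒ A·CB·BC·BC·A·CB·CB·A·A·CB·BC
    A ↦ BC
    B ↦ CB
    C ↦ A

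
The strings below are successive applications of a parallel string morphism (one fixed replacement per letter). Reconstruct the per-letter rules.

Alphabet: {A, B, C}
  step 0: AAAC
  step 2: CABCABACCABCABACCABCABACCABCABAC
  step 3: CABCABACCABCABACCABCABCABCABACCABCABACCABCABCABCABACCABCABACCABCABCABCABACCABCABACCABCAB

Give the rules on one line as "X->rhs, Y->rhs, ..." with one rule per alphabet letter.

  step 2 ⇒ step 3: CABCABACCABCABACCABCABACCABCABAC ⇒ CAB·CAB·AC·CAB·CAB·AC·CAB·CAB·CAB·CAB·AC·CAB·CAB·AC·CAB·CAB·CAB·CAB·AC·CAB·CAB·AC·CAB·CAB·CAB·CAB·AC·CAB·CAB·AC·CAB·CAB
    A ↦ CAB
    B ↦ AC
    C ↦ CAB

A->CAB, B->AC, C->CAB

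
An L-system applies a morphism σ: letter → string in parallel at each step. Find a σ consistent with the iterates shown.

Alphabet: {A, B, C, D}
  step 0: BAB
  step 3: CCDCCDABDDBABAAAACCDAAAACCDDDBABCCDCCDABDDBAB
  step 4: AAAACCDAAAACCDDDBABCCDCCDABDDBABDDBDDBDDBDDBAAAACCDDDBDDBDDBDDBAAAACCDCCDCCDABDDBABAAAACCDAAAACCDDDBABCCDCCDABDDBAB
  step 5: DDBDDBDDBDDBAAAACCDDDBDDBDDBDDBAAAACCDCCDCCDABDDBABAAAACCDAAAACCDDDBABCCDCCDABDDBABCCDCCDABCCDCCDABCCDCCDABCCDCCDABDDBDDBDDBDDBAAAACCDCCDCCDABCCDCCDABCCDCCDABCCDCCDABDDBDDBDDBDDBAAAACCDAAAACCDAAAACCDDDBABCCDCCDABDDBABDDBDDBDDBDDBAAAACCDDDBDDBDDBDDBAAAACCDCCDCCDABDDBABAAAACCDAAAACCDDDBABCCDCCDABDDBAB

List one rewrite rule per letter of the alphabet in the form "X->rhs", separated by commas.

A->DDB, B->AB, C->AA, D->CCD

  step 4 ⇒ step 5: AAAACCDAAAACCDDDBABCCDCCDABDDBABDDBDDBDDBDDBAAAACCDDDBDDBDDBDDBAAAACCDCCDCCDABDDBABAAAACCDAAAACCDDDBABCCDCCDABDDBAB ⇒ DDB·DDB·DDB·DDB·AA·AA·CCD·DDB·DDB·DDB·DDB·AA·AA·CCD·CCD·CCD·AB·DDB·AB·AA·AA·CCD·AA·AA·CCD·DDB·AB·CCD·CCD·AB·DDB·AB·CCD·CCD·AB·CCD·CCD·AB·CCD·CCD·AB·CCD·CCD·AB·DDB·DDB·DDB·DDB·AA·AA·CCD·CCD·CCD·AB·CCD·CCD·AB·CCD·CCD·AB·CCD·CCD·AB·DDB·DDB·DDB·DDB·AA·AA·CCD·AA·AA·CCD·AA·AA·CCD·DDB·AB·CCD·CCD·AB·DDB·AB·DDB·DDB·DDB·DDB·AA·AA·CCD·DDB·DDB·DDB·DDB·AA·AA·CCD·CCD·CCD·AB·DDB·AB·AA·AA·CCD·AA·AA·CCD·DDB·AB·CCD·CCD·AB·DDB·AB
    A ↦ DDB
    B ↦ AB
    C ↦ AA
    D ↦ CCD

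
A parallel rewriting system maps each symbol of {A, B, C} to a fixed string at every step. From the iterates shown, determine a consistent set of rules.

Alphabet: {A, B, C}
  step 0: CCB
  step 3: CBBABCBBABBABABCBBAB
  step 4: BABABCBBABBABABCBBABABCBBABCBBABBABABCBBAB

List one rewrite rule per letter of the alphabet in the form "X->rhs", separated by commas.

  step 3 ⇒ step 4: CBBABCBBABBABABCBBAB ⇒ B·AB·AB·CBB·AB·B·AB·AB·CBB·AB·AB·CBB·AB·CBB·AB·B·AB·AB·CBB·AB
    A ↦ CBB
    B ↦ AB
    C ↦ B

A->CBB, B->AB, C->B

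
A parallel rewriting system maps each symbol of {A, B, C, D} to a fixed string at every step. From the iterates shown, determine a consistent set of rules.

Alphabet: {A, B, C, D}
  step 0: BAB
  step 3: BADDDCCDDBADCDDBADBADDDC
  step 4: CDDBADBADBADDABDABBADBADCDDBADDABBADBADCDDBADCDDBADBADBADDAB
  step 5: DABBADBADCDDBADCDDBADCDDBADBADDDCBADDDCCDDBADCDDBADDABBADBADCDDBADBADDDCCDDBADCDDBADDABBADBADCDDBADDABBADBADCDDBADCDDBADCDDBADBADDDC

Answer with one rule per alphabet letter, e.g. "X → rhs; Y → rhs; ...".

A->DD, B->C, C->DAB, D->BAD

  step 4 ⇒ step 5: CDDBADBADBADDABDABBADBADCDDBADDABBADBADCDDBADCDDBADBADBADDAB ⇒ DAB·BAD·BAD·C·DD·BAD·C·DD·BAD·C·DD·BAD·BAD·DD·C·BAD·DD·C·C·DD·BAD·C·DD·BAD·DAB·BAD·BAD·C·DD·BAD·BAD·DD·C·C·DD·BAD·C·DD·BAD·DAB·BAD·BAD·C·DD·BAD·DAB·BAD·BAD·C·DD·BAD·C·DD·BAD·C·DD·BAD·BAD·DD·C
    A ↦ DD
    B ↦ C
    C ↦ DAB
    D ↦ BAD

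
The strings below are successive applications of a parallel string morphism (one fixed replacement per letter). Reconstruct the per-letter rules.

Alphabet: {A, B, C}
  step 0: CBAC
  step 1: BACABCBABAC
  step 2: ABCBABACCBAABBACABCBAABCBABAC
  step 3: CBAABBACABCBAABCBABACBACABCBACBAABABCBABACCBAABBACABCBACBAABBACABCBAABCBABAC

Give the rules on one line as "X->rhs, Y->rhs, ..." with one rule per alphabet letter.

A->CBA, B->AB, C->BAC

  step 2 ⇒ step 3: ABCBABACCBAABBACABCBAABCBABAC ⇒ CBA·AB·BAC·AB·CBA·AB·CBA·BAC·BAC·AB·CBA·CBA·AB·AB·CBA·BAC·CBA·AB·BAC·AB·CBA·CBA·AB·BAC·AB·CBA·AB·CBA·BAC
    A ↦ CBA
    B ↦ AB
    C ↦ BAC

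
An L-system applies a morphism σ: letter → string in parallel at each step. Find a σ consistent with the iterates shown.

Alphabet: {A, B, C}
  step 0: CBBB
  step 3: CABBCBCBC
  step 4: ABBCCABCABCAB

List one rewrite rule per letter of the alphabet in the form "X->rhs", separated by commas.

A->B, B->C, C->AB

  step 3 ⇒ step 4: CABBCBCBC ⇒ AB·B·C·C·AB·C·AB·C·AB
    A ↦ B
    B ↦ C
    C ↦ AB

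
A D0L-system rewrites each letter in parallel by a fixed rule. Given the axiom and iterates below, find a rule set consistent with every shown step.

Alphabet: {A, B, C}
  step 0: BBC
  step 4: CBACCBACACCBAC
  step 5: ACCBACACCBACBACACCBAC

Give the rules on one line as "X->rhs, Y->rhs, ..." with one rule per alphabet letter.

  step 4 ⇒ step 5: CBACCBACACCBAC ⇒ AC·C·B·AC·AC·C·B·AC·B·AC·AC·C·B·AC
    A ↦ B
    B ↦ C
    C ↦ AC

A->B, B->C, C->AC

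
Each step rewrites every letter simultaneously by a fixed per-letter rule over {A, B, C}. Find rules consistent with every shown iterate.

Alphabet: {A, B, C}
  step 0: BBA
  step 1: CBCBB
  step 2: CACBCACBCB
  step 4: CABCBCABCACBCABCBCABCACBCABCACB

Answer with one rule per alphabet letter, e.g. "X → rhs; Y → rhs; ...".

  step 1 ⇒ step 2: CBCBB ⇒ CA·CB·CA·CB·CB
    B ↦ CB
    C ↦ CA
  step 0 ⇒ step 1: BBA ⇒ CB·CB·B
    A ↦ B

A->B, B->CB, C->CA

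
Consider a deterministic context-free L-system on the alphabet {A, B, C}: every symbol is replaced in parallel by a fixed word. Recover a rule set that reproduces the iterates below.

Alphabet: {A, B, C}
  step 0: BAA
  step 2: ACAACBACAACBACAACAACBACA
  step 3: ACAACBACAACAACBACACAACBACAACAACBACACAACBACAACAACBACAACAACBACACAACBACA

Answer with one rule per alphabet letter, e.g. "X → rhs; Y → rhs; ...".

  step 2 ⇒ step 3: ACAACBACAACBACAACAACBACA ⇒ ACA·ACB·ACA·ACA·ACB·AC·ACA·ACB·ACA·ACA·ACB·AC·ACA·ACB·ACA·ACA·ACB·ACA·ACA·ACB·AC·ACA·ACB·ACA
    A ↦ ACA
    B ↦ AC
    C ↦ ACB

A->ACA, B->AC, C->ACB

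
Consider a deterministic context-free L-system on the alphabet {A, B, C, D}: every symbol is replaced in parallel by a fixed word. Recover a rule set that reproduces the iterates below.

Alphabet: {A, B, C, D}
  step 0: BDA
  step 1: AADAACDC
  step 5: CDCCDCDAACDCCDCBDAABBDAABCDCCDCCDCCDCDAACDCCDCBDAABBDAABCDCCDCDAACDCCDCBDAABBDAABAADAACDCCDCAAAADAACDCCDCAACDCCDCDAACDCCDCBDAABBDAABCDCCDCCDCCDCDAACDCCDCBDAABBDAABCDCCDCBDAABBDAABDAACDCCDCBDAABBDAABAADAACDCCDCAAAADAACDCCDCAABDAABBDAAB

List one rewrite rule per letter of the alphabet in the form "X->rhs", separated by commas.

A->CDC, B->AA, C->B, D->DAA

  step 0 ⇒ step 1: BDA ⇒ AA·DAA·CDC
    A ↦ CDC
    B ↦ AA
    D ↦ DAA
    C ↦ B  (constrained at step 1)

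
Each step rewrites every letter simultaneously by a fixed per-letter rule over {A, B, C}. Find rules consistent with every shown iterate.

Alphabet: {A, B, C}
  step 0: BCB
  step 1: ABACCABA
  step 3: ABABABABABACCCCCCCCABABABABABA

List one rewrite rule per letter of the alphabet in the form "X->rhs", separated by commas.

  step 0 ⇒ step 1: BCB ⇒ ABA·CC·ABA
    B ↦ ABA
    C ↦ CC
    A ↦ B  (constrained at step 1)

A->B, B->ABA, C->CC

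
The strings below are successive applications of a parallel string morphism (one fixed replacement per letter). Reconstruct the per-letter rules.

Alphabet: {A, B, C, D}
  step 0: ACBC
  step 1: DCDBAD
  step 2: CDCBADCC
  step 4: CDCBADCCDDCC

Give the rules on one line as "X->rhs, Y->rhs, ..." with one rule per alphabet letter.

A->DC, B->BA, C->D, D->C

  step 1 ⇒ step 2: DCDBAD ⇒ C·D·C·BA·DC·C
    A ↦ DC
    B ↦ BA
    C ↦ D
    D ↦ C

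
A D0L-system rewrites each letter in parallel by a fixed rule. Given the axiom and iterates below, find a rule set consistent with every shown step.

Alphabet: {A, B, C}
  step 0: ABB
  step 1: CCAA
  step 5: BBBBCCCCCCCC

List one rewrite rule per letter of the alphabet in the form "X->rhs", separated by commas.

A->CC, B->A, C->B

  step 0 ⇒ step 1: ABB ⇒ CC·A·A
    A ↦ CC
    B ↦ A
    C ↦ B  (constrained at step 1)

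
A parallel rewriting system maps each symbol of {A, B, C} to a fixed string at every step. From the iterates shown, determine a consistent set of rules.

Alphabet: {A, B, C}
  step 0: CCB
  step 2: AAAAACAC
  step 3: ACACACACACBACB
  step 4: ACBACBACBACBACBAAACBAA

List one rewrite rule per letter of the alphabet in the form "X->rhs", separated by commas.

A->AC, B->AA, C->B

  step 3 ⇒ step 4: ACACACACACBACB ⇒ AC·B·AC·B·AC·B·AC·B·AC·B·AA·AC·B·AA
    A ↦ AC
    B ↦ AA
    C ↦ B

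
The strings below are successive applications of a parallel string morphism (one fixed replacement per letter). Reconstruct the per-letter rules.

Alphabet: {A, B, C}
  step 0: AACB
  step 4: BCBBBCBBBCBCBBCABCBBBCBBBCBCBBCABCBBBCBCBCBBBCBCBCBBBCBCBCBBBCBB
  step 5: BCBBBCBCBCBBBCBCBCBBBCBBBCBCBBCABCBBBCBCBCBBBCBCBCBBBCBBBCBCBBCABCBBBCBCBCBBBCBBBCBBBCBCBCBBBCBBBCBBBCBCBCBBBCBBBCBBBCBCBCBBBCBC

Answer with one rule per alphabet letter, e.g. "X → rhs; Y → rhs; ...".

A->CA, B->BC, C->BB

  step 4 ⇒ step 5: BCBBBCBBBCBCBBCABCBBBCBBBCBCBBCABCBBBCBCBCBBBCBCBCBBBCBCBCBBBCBB ⇒ BC·BB·BC·BC·BC·BB·BC·BC·BC·BB·BC·BB·BC·BC·BB·CA·BC·BB·BC·BC·BC·BB·BC·BC·BC·BB·BC·BB·BC·BC·BB·CA·BC·BB·BC·BC·BC·BB·BC·BB·BC·BB·BC·BC·BC·BB·BC·BB·BC·BB·BC·BC·BC·BB·BC·BB·BC·BB·BC·BC·BC·BB·BC·BC
    A ↦ CA
    B ↦ BC
    C ↦ BB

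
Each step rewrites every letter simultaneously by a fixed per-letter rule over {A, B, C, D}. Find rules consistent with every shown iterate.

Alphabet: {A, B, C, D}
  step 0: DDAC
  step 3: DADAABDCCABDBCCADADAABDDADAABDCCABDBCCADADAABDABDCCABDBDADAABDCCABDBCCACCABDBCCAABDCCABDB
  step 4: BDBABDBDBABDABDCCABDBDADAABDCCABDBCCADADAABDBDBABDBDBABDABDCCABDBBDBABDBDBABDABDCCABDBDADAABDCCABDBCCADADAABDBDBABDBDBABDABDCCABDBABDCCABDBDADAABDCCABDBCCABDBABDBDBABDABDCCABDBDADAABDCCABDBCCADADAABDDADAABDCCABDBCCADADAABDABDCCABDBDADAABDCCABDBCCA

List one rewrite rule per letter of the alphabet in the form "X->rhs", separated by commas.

A->ABD, B->CCA, C->DA, D->BDB

  step 3 ⇒ step 4: DADAABDCCABDBCCADADAABDDADAABDCCABDBCCADADAABDABDCCABDBDADAABDCCABDBCCACCABDBCCAABDCCABDB ⇒ BDB·ABD·BDB·ABD·ABD·CCA·BDB·DA·DA·ABD·CCA·BDB·CCA·DA·DA·ABD·BDB·ABD·BDB·ABD·ABD·CCA·BDB·BDB·ABD·BDB·ABD·ABD·CCA·BDB·DA·DA·ABD·CCA·BDB·CCA·DA·DA·ABD·BDB·ABD·BDB·ABD·ABD·CCA·BDB·ABD·CCA·BDB·DA·DA·ABD·CCA·BDB·CCA·BDB·ABD·BDB·ABD·ABD·CCA·BDB·DA·DA·ABD·CCA·BDB·CCA·DA·DA·ABD·DA·DA·ABD·CCA·BDB·CCA·DA·DA·ABD·ABD·CCA·BDB·DA·DA·ABD·CCA·BDB·CCA
    A ↦ ABD
    B ↦ CCA
    C ↦ DA
    D ↦ BDB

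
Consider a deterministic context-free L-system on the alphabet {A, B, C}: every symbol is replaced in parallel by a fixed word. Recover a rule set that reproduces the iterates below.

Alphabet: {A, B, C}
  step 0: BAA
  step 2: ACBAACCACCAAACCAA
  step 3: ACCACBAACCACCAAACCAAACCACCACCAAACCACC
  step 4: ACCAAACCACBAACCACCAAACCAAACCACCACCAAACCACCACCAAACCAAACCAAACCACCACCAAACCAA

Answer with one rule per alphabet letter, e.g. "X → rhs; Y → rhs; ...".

A->ACC, B->CBA, C->A

  step 3 ⇒ step 4: ACCACBAACCACCAAACCAAACCACCACCAAACCACC ⇒ ACC·A·A·ACC·A·CBA·ACC·ACC·A·A·ACC·A·A·ACC·ACC·ACC·A·A·ACC·ACC·ACC·A·A·ACC·A·A·ACC·A·A·ACC·ACC·ACC·A·A·ACC·A·A
    A ↦ ACC
    B ↦ CBA
    C ↦ A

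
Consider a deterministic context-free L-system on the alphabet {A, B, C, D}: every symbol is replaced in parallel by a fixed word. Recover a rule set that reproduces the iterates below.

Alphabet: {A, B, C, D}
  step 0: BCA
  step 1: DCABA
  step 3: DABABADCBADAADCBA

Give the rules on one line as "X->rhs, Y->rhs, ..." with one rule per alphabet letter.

  step 0 ⇒ step 1: BCA ⇒ DC·A·BA
    A ↦ BA
    B ↦ DC
    C ↦ A
    D ↦ DA  (constrained at step 1)

A->BA, B->DC, C->A, D->DA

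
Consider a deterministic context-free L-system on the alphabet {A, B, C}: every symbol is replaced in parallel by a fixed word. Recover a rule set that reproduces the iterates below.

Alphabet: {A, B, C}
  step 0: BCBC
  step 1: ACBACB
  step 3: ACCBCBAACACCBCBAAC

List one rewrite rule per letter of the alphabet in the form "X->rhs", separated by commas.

A->AC, B->A, C->CB

  step 0 ⇒ step 1: BCBC ⇒ A·CB·A·CB
    B ↦ A
    C ↦ CB
    A ↦ AC  (constrained at step 1)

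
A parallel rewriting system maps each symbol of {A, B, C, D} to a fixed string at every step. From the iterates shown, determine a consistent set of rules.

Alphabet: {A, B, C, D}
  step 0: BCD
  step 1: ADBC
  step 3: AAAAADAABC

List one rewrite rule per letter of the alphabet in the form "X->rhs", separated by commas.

A->AA, B->A, C->D, D->BC

  step 0 ⇒ step 1: BCD ⇒ A·D·BC
    B ↦ A
    C ↦ D
    D ↦ BC
    A ↦ AA  (constrained at step 1)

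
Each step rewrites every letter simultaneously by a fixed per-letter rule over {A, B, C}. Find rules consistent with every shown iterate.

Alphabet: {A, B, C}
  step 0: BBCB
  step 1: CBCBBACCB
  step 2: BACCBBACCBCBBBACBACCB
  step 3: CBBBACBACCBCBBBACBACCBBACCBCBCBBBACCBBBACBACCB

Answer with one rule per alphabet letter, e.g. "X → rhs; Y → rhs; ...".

A->B, B->CB, C->BAC

  step 2 ⇒ step 3: BACCBBACCBCBBBACBACCB ⇒ CB·B·BAC·BAC·CB·CB·B·BAC·BAC·CB·BAC·CB·CB·CB·B·BAC·CB·B·BAC·BAC·CB
    A ↦ B
    B ↦ CB
    C ↦ BAC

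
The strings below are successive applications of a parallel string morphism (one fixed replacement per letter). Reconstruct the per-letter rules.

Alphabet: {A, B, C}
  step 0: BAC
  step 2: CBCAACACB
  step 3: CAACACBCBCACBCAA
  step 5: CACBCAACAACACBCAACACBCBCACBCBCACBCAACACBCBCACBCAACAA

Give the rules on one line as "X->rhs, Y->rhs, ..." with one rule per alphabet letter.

A->CB, B->A, C->CA

  step 2 ⇒ step 3: CBCAACACB ⇒ CA·A·CA·CB·CB·CA·CB·CA·A
    A ↦ CB
    B ↦ A
    C ↦ CA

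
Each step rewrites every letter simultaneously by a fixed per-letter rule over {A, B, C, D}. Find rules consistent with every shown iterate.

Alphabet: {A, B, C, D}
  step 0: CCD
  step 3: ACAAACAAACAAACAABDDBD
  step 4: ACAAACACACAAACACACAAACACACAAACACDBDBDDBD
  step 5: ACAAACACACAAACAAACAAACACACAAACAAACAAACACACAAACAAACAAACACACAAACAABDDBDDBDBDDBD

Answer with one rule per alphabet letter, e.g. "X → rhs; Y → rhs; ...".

  step 4 ⇒ step 5: ACAAACACACAAACACACAAACACACAAACACDBDBDDBD ⇒ AC·AA·AC·AC·AC·AA·AC·AA·AC·AA·AC·AC·AC·AA·AC·AA·AC·AA·AC·AC·AC·AA·AC·AA·AC·AA·AC·AC·AC·AA·AC·AA·BD·D·BD·D·BD·BD·D·BD
    A ↦ AC
    B ↦ D
    C ↦ AA
    D ↦ BD

A->AC, B->D, C->AA, D->BD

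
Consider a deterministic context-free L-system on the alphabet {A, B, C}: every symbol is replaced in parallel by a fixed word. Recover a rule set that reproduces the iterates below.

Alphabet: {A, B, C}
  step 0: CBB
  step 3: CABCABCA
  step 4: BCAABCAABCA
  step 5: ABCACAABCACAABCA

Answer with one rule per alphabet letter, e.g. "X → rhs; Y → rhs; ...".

A->CA, B->A, C->B

  step 4 ⇒ step 5: BCAABCAABCA ⇒ A·B·CA·CA·A·B·CA·CA·A·B·CA
    A ↦ CA
    B ↦ A
    C ↦ B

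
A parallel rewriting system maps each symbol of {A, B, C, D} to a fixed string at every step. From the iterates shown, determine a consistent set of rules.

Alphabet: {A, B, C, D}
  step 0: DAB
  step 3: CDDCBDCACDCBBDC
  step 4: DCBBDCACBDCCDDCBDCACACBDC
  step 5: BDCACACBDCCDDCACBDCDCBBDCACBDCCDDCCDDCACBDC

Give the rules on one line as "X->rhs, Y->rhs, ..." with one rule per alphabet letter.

  step 4 ⇒ step 5: DCBBDCACBDCCDDCBDCACACBDC ⇒ B·DC·AC·AC·B·DC·CD·DC·AC·B·DC·DC·B·B·DC·AC·B·DC·CD·DC·CD·DC·AC·B·DC
    A ↦ CD
    B ↦ AC
    C ↦ DC
    D ↦ B

A->CD, B->AC, C->DC, D->B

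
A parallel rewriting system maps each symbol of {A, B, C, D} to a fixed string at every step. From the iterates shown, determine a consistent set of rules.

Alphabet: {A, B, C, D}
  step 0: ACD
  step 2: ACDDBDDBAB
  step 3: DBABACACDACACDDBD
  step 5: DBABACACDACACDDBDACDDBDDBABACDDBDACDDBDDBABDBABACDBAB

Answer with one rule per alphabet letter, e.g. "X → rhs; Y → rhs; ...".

A->DB, B->D, C->AB, D->AC

  step 2 ⇒ step 3: ACDDBDDBAB ⇒ DB·AB·AC·AC·D·AC·AC·D·DB·D
    A ↦ DB
    B ↦ D
    C ↦ AB
    D ↦ AC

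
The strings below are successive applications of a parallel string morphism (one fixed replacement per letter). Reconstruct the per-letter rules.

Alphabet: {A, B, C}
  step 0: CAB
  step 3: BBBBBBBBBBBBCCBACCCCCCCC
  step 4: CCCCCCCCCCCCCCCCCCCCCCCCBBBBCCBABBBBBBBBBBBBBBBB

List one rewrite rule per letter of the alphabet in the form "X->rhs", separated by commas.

A->BA, B->CC, C->BB

  step 3 ⇒ step 4: BBBBBBBBBBBBCCBACCCCCCCC ⇒ CC·CC·CC·CC·CC·CC·CC·CC·CC·CC·CC·CC·BB·BB·CC·BA·BB·BB·BB·BB·BB·BB·BB·BB
    A ↦ BA
    B ↦ CC
    C ↦ BB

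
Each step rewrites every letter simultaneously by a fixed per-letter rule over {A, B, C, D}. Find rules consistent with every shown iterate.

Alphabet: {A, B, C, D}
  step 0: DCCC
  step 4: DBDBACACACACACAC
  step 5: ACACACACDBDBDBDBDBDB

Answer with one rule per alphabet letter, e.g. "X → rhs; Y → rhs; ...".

A->D, B->AC, C->B, D->AC

  step 4 ⇒ step 5: DBDBACACACACACAC ⇒ AC·AC·AC·AC·D·B·D·B·D·B·D·B·D·B·D·B
    A ↦ D
    B ↦ AC
    C ↦ B
    D ↦ AC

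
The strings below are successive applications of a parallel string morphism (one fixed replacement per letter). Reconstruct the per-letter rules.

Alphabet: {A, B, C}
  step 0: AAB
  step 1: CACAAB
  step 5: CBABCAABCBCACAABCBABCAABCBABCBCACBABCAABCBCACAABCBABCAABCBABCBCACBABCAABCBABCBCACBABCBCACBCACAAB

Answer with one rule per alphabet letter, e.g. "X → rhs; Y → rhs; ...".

A->CA, B->AB, C->CB

  step 0 ⇒ step 1: AAB ⇒ CA·CA·AB
    A ↦ CA
    B ↦ AB
    C ↦ CB  (constrained at step 1)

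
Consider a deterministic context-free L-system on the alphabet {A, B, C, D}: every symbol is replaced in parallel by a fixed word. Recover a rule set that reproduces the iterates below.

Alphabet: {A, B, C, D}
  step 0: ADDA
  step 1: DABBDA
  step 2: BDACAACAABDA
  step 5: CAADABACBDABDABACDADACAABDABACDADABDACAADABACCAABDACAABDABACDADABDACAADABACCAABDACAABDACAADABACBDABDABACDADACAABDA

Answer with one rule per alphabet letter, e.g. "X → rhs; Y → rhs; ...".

A->DA, B->CAA, C->BAC, D->B

  step 1 ⇒ step 2: DABBDA ⇒ B·DA·CAA·CAA·B·DA
    A ↦ DA
    B ↦ CAA
    D ↦ B
    C ↦ BAC  (constrained at step 2)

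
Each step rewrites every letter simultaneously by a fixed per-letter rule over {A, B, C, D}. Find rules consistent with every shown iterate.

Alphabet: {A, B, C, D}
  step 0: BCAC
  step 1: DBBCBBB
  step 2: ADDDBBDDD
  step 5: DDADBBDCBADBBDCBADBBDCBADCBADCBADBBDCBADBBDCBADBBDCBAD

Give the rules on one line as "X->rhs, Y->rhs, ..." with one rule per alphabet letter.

A->CB, B->D, C->BB, D->AD

  step 1 ⇒ step 2: DBBCBBB ⇒ AD·D·D·BB·D·D·D
    B ↦ D
    C ↦ BB
    D ↦ AD
  step 0 ⇒ step 1: BCAC ⇒ D·BB·CB·BB
    A ↦ CB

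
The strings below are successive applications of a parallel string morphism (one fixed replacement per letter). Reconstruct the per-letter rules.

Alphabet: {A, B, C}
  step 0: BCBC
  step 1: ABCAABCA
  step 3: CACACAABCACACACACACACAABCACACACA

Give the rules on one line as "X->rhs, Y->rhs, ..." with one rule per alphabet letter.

A->CA, B->AB, C->CA

  step 0 ⇒ step 1: BCBC ⇒ AB·CA·AB·CA
    B ↦ AB
    C ↦ CA
    A ↦ CA  (constrained at step 1)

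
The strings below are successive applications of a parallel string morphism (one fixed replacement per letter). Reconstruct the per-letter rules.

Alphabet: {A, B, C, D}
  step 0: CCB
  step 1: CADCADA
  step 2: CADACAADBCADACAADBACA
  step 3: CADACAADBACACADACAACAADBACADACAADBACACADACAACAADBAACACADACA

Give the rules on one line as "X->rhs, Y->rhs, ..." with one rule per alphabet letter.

A->ACA, B->A, C->CAD, D->ADB

  step 2 ⇒ step 3: CADACAADBCADACAADBACA ⇒ CAD·ACA·ADB·ACA·CAD·ACA·ACA·ADB·A·CAD·ACA·ADB·ACA·CAD·ACA·ACA·ADB·A·ACA·CAD·ACA
    A ↦ ACA
    B ↦ A
    C ↦ CAD
    D ↦ ADB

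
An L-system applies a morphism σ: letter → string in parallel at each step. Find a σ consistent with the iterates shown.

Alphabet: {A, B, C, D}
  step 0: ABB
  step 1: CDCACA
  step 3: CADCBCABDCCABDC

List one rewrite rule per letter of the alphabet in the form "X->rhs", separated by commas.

  step 0 ⇒ step 1: ABB ⇒ CD·CA·CA
    A ↦ CD
    B ↦ CA
    C ↦ B  (constrained at step 1)
    D ↦ DC  (constrained at step 1)

A->CD, B->CA, C->B, D->DC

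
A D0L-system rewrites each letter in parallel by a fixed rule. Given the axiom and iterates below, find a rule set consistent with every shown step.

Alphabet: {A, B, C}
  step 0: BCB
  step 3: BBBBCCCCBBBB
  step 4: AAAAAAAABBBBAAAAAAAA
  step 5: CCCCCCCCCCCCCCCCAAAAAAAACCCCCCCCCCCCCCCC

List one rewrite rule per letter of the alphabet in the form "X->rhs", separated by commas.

  step 4 ⇒ step 5: AAAAAAAABBBBAAAAAAAA ⇒ CC·CC·CC·CC·CC·CC·CC·CC·AA·AA·AA·AA·CC·CC·CC·CC·CC·CC·CC·CC
    A ↦ CC
    B ↦ AA
  step 3 ⇒ step 4: BBBBCCCCBBBB ⇒ AA·AA·AA·AA·B·B·B·B·AA·AA·AA·AA
    C ↦ B

A->CC, B->AA, C->B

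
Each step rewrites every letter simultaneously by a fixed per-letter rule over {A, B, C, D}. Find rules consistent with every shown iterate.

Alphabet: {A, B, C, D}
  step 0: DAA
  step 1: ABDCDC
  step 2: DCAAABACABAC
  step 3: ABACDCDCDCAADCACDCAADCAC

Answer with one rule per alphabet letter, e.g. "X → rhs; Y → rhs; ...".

A->DC, B->AA, C->AC, D->AB

  step 2 ⇒ step 3: DCAAABACABAC ⇒ AB·AC·DC·DC·DC·AA·DC·AC·DC·AA·DC·AC
    A ↦ DC
    B ↦ AA
    C ↦ AC
    D ↦ AB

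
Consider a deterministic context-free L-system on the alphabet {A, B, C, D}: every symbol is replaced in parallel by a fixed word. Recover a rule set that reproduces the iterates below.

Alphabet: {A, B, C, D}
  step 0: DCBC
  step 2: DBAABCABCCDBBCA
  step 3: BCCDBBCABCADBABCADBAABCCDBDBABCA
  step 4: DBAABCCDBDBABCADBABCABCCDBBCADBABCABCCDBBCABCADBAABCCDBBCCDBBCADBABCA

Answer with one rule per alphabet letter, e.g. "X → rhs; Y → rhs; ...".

A->BCA, B->DB, C->A, D->BCC

  step 3 ⇒ step 4: BCCDBBCABCADBABCADBAABCCDBDBABCA ⇒ DB·A·A·BCC·DB·DB·A·BCA·DB·A·BCA·BCC·DB·BCA·DB·A·BCA·BCC·DB·BCA·BCA·DB·A·A·BCC·DB·BCC·DB·BCA·DB·A·BCA
    A ↦ BCA
    B ↦ DB
    C ↦ A
    D ↦ BCC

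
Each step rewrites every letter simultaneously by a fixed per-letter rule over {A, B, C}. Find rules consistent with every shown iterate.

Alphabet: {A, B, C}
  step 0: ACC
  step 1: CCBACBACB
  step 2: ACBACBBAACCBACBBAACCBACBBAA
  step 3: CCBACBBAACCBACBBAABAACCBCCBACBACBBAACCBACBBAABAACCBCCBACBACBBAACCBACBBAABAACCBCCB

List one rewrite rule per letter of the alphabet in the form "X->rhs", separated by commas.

A->CCB, B->BAA, C->ACB

  step 2 ⇒ step 3: ACBACBBAACCBACBBAACCBACBBAA ⇒ CCB·ACB·BAA·CCB·ACB·BAA·BAA·CCB·CCB·ACB·ACB·BAA·CCB·ACB·BAA·BAA·CCB·CCB·ACB·ACB·BAA·CCB·ACB·BAA·BAA·CCB·CCB
    A ↦ CCB
    B ↦ BAA
    C ↦ ACB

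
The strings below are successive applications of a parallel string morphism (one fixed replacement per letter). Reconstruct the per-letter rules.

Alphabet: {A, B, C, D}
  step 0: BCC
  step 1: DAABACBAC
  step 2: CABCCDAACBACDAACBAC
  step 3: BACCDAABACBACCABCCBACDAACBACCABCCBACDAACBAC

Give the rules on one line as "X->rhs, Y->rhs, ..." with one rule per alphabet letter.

A->C, B->DAA, C->BAC, D->CAB

  step 2 ⇒ step 3: CABCCDAACBACDAACBAC ⇒ BAC·C·DAA·BAC·BAC·CAB·C·C·BAC·DAA·C·BAC·CAB·C·C·BAC·DAA·C·BAC
    A ↦ C
    B ↦ DAA
    C ↦ BAC
    D ↦ CAB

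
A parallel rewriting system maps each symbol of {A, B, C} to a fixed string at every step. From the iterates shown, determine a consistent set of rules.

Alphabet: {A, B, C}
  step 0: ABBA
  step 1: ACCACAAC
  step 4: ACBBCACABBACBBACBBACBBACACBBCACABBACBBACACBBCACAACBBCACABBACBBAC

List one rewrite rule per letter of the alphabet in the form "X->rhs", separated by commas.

A->AC, B->CA, C->BB

  step 0 ⇒ step 1: ABBA ⇒ AC·CA·CA·AC
    A ↦ AC
    B ↦ CA
    C ↦ BB  (constrained at step 1)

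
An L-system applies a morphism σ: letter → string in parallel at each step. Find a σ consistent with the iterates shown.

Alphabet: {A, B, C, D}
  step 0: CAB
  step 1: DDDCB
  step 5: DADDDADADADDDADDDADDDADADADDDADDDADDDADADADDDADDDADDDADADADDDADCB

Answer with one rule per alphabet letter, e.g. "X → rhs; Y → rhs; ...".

  step 0 ⇒ step 1: CAB ⇒ D·DD·CB
    A ↦ DD
    B ↦ CB
    C ↦ D
    D ↦ DA  (constrained at step 1)

A->DD, B->CB, C->D, D->DA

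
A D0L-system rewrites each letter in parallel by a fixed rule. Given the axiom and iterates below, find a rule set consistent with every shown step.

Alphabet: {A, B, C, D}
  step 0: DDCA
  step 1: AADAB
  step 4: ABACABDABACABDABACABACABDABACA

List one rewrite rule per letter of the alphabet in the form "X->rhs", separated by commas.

  step 0 ⇒ step 1: DDCA ⇒ A·A·D·AB
    A ↦ AB
    C ↦ D
    D ↦ A
    B ↦ AC  (constrained at step 1)

A->AB, B->AC, C->D, D->A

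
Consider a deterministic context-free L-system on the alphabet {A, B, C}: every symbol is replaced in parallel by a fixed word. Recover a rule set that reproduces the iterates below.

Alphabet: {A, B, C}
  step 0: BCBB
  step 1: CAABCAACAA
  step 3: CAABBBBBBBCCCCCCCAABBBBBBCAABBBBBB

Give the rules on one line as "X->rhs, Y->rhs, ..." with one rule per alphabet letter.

  step 0 ⇒ step 1: BCBB ⇒ CAA·B·CAA·CAA
    B ↦ CAA
    C ↦ B
    A ↦ CCC  (constrained at step 1)

A->CCC, B->CAA, C->B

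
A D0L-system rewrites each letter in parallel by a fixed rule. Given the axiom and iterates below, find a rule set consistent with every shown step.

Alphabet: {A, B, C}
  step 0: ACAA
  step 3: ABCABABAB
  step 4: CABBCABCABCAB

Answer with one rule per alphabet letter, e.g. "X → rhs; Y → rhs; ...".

  step 3 ⇒ step 4: ABCABABAB ⇒ C·AB·B·C·AB·C·AB·C·AB
    A ↦ C
    B ↦ AB
    C ↦ B

A->C, B->AB, C->B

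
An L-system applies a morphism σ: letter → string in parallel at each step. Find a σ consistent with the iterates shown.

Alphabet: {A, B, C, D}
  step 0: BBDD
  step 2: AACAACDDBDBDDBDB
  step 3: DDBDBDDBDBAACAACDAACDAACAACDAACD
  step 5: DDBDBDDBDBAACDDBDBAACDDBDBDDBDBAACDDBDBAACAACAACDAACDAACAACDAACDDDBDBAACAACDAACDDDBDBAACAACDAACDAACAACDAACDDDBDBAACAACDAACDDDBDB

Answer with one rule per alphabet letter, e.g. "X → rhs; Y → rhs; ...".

  step 2 ⇒ step 3: AACAACDDBDBDDBDB ⇒ D·D·BDB·D·D·BDB·AAC·AAC·D·AAC·D·AAC·AAC·D·AAC·D
    A ↦ D
    B ↦ D
    C ↦ BDB
    D ↦ AAC

A->D, B->D, C->BDB, D->AAC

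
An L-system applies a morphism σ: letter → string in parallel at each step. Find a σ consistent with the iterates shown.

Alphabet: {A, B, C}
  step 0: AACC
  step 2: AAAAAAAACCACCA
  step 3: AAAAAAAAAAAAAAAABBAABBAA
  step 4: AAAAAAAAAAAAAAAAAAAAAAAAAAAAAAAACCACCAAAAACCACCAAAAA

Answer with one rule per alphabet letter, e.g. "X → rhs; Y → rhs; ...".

A->AA, B->CCA, C->B

  step 3 ⇒ step 4: AAAAAAAAAAAAAAAABBAABBAA ⇒ AA·AA·AA·AA·AA·AA·AA·AA·AA·AA·AA·AA·AA·AA·AA·AA·CCA·CCA·AA·AA·CCA·CCA·AA·AA
    A ↦ AA
    B ↦ CCA
  step 2 ⇒ step 3: AAAAAAAACCACCA ⇒ AA·AA·AA·AA·AA·AA·AA·AA·B·B·AA·B·B·AA
    C ↦ B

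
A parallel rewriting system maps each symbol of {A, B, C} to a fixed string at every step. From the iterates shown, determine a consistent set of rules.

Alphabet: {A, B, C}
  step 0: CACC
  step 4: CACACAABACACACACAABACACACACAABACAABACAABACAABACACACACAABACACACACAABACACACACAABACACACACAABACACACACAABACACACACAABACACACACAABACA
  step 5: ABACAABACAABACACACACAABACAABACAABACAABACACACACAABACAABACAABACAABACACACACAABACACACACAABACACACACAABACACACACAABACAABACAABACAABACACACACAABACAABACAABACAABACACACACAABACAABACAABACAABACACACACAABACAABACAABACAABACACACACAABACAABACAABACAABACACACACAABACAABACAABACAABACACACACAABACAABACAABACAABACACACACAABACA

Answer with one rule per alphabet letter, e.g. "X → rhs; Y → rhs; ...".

  step 4 ⇒ step 5: CACACAABACACACACAABACACACACAABACAABACAABACAABACACACACAABACACACACAABACACACACAABACACACACAABACACACACAABACACACACAABACACACACAABACA ⇒ ABA·CA·ABA·CA·ABA·CA·CA·CA·CA·ABA·CA·ABA·CA·ABA·CA·ABA·CA·CA·CA·CA·ABA·CA·ABA·CA·ABA·CA·ABA·CA·CA·CA·CA·ABA·CA·CA·CA·CA·ABA·CA·CA·CA·CA·ABA·CA·CA·CA·CA·ABA·CA·ABA·CA·ABA·CA·ABA·CA·CA·CA·CA·ABA·CA·ABA·CA·ABA·CA·ABA·CA·CA·CA·CA·ABA·CA·ABA·CA·ABA·CA·ABA·CA·CA·CA·CA·ABA·CA·ABA·CA·ABA·CA·ABA·CA·CA·CA·CA·ABA·CA·ABA·CA·ABA·CA·ABA·CA·CA·CA·CA·ABA·CA·ABA·CA·ABA·CA·ABA·CA·CA·CA·CA·ABA·CA·ABA·CA·ABA·CA·ABA·CA·CA·CA·CA·ABA·CA
    A ↦ CA
    B ↦ CA
    C ↦ ABA

A->CA, B->CA, C->ABA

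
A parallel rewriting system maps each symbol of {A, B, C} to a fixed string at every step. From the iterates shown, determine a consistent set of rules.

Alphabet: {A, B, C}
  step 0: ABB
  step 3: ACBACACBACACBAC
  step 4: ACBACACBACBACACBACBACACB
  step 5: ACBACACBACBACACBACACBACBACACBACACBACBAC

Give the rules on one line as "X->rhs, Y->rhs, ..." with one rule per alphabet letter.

A->AC, B->AC, C->B

  step 4 ⇒ step 5: ACBACACBACBACACBACBACACB ⇒ AC·B·AC·AC·B·AC·B·AC·AC·B·AC·AC·B·AC·B·AC·AC·B·AC·AC·B·AC·B·AC
    A ↦ AC
    B ↦ AC
    C ↦ B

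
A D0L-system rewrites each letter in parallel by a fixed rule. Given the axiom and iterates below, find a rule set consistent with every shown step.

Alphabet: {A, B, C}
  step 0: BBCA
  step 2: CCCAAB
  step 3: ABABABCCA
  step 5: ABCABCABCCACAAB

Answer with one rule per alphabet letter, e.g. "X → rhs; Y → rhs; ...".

A->C, B->A, C->AB

  step 2 ⇒ step 3: CCCAAB ⇒ AB·AB·AB·C·C·A
    A ↦ C
    B ↦ A
    C ↦ AB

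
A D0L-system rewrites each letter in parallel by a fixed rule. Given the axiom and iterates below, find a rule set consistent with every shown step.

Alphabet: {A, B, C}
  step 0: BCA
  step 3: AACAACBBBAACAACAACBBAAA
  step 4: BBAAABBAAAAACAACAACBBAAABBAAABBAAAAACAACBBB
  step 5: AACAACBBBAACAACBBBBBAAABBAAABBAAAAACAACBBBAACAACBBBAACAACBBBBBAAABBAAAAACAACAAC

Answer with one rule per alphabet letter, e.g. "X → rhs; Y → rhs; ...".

  step 4 ⇒ step 5: BBAAABBAAAAACAACAACBBAAABBAAABBAAAAACAACBBB ⇒ AAC·AAC·B·B·B·AAC·AAC·B·B·B·B·B·AAA·B·B·AAA·B·B·AAA·AAC·AAC·B·B·B·AAC·AAC·B·B·B·AAC·AAC·B·B·B·B·B·AAA·B·B·AAA·AAC·AAC·AAC
    A ↦ B
    B ↦ AAC
    C ↦ AAA

A->B, B->AAC, C->AAA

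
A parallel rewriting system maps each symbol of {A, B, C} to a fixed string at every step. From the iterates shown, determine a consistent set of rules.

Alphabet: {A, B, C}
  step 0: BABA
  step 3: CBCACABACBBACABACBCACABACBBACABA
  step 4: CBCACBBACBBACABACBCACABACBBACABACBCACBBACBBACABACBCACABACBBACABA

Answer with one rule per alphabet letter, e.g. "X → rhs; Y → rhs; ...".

A->BA, B->CA, C->CB

  step 3 ⇒ step 4: CBCACABACBBACABACBCACABACBBACABA ⇒ CB·CA·CB·BA·CB·BA·CA·BA·CB·CA·CA·BA·CB·BA·CA·BA·CB·CA·CB·BA·CB·BA·CA·BA·CB·CA·CA·BA·CB·BA·CA·BA
    A ↦ BA
    B ↦ CA
    C ↦ CB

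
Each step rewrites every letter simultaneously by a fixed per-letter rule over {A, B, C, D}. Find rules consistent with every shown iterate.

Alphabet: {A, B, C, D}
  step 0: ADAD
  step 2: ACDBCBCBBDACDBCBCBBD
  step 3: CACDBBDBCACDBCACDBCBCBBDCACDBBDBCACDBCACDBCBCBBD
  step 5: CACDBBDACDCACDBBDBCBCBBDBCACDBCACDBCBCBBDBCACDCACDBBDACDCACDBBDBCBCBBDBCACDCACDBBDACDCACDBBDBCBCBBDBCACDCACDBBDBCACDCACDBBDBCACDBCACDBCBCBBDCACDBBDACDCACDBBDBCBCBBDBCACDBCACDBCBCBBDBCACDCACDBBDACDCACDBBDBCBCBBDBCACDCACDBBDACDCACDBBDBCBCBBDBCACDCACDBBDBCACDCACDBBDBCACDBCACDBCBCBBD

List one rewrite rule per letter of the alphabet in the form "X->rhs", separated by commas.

A->C, B->BC, C->ACD, D->BBD

  step 2 ⇒ step 3: ACDBCBCBBDACDBCBCBBD ⇒ C·ACD·BBD·BC·ACD·BC·ACD·BC·BC·BBD·C·ACD·BBD·BC·ACD·BC·ACD·BC·BC·BBD
    A ↦ C
    B ↦ BC
    C ↦ ACD
    D ↦ BBD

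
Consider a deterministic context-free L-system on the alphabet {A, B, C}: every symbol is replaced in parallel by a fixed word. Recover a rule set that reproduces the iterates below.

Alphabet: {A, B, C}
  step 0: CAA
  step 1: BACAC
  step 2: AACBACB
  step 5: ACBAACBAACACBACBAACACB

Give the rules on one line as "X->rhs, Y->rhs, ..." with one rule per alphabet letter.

  step 1 ⇒ step 2: BACAC ⇒ A·AC·B·AC·B
    A ↦ AC
    B ↦ A
    C ↦ B

A->AC, B->A, C->B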